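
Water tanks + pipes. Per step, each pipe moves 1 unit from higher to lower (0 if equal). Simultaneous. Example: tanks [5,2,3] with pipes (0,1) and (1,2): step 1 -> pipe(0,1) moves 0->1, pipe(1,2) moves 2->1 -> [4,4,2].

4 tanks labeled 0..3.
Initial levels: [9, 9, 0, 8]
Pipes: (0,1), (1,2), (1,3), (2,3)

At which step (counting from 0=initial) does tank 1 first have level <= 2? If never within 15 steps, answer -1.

Answer: -1

Derivation:
Step 1: flows [0=1,1->2,1->3,3->2] -> levels [9 7 2 8]
Step 2: flows [0->1,1->2,3->1,3->2] -> levels [8 8 4 6]
Step 3: flows [0=1,1->2,1->3,3->2] -> levels [8 6 6 6]
Step 4: flows [0->1,1=2,1=3,2=3] -> levels [7 7 6 6]
Step 5: flows [0=1,1->2,1->3,2=3] -> levels [7 5 7 7]
Step 6: flows [0->1,2->1,3->1,2=3] -> levels [6 8 6 6]
Step 7: flows [1->0,1->2,1->3,2=3] -> levels [7 5 7 7]
  -> period-2 cycle (repeats step 5); tank 1 never drops to <=2
Tank 1 never reaches <=2 within 15 steps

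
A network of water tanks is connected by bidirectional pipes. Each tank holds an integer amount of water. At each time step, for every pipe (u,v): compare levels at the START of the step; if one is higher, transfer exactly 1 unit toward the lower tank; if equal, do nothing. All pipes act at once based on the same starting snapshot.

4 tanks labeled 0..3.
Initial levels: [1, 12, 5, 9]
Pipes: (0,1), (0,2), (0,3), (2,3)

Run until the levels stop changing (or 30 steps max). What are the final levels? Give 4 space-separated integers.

Step 1: flows [1->0,2->0,3->0,3->2] -> levels [4 11 5 7]
Step 2: flows [1->0,2->0,3->0,3->2] -> levels [7 10 5 5]
Step 3: flows [1->0,0->2,0->3,2=3] -> levels [6 9 6 6]
Step 4: flows [1->0,0=2,0=3,2=3] -> levels [7 8 6 6]
Step 5: flows [1->0,0->2,0->3,2=3] -> levels [6 7 7 7]
Step 6: flows [1->0,2->0,3->0,2=3] -> levels [9 6 6 6]
Step 7: flows [0->1,0->2,0->3,2=3] -> levels [6 7 7 7]
  -> period-2 cycle: step 7 state = step 5 state; never stabilizes
  -> state at step 30: (30-5) mod 2 = 1, same as step 6 -> [9 6 6 6]

Answer: 9 6 6 6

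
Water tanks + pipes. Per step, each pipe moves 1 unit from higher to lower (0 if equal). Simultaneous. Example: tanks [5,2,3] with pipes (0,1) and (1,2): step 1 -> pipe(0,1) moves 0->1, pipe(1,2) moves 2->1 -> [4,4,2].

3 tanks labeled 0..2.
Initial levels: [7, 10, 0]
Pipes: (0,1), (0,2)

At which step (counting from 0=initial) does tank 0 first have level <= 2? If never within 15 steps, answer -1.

Step 1: flows [1->0,0->2] -> levels [7 9 1]
Step 2: flows [1->0,0->2] -> levels [7 8 2]
Step 3: flows [1->0,0->2] -> levels [7 7 3]
Step 4: flows [0=1,0->2] -> levels [6 7 4]
Step 5: flows [1->0,0->2] -> levels [6 6 5]
Step 6: flows [0=1,0->2] -> levels [5 6 6]
Step 7: flows [1->0,2->0] -> levels [7 5 5]
Step 8: flows [0->1,0->2] -> levels [5 6 6]
  -> period-2 cycle (repeats step 6); tank 0 never drops to <=2
Tank 0 never reaches <=2 within 15 steps

Answer: -1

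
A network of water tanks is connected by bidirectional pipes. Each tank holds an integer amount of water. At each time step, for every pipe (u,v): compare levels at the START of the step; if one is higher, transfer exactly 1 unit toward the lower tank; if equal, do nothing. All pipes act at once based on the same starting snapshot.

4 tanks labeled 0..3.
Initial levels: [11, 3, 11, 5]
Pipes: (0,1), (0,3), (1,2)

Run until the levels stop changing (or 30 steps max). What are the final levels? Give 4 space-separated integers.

Answer: 8 7 8 7

Derivation:
Step 1: flows [0->1,0->3,2->1] -> levels [9 5 10 6]
Step 2: flows [0->1,0->3,2->1] -> levels [7 7 9 7]
Step 3: flows [0=1,0=3,2->1] -> levels [7 8 8 7]
Step 4: flows [1->0,0=3,1=2] -> levels [8 7 8 7]
Step 5: flows [0->1,0->3,2->1] -> levels [6 9 7 8]
Step 6: flows [1->0,3->0,1->2] -> levels [8 7 8 7]
  -> period-2 cycle: step 6 state = step 4 state; never stabilizes
  -> state at step 30: (30-4) mod 2 = 0, same as step 4 -> [8 7 8 7]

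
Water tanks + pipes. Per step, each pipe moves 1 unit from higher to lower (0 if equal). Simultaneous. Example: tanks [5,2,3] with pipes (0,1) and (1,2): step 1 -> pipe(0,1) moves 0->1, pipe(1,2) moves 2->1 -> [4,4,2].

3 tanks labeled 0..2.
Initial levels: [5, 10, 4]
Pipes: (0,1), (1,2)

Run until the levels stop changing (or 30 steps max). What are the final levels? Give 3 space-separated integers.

Step 1: flows [1->0,1->2] -> levels [6 8 5]
Step 2: flows [1->0,1->2] -> levels [7 6 6]
Step 3: flows [0->1,1=2] -> levels [6 7 6]
Step 4: flows [1->0,1->2] -> levels [7 5 7]
Step 5: flows [0->1,2->1] -> levels [6 7 6]
  -> period-2 cycle: step 5 state = step 3 state; never stabilizes
  -> state at step 30: (30-3) mod 2 = 1, same as step 4 -> [7 5 7]

Answer: 7 5 7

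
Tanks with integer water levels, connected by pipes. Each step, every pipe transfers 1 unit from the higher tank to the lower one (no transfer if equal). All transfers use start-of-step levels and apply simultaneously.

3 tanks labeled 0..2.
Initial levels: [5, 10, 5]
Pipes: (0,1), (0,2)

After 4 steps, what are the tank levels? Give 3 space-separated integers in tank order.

Answer: 6 7 7

Derivation:
Step 1: flows [1->0,0=2] -> levels [6 9 5]
Step 2: flows [1->0,0->2] -> levels [6 8 6]
Step 3: flows [1->0,0=2] -> levels [7 7 6]
Step 4: flows [0=1,0->2] -> levels [6 7 7]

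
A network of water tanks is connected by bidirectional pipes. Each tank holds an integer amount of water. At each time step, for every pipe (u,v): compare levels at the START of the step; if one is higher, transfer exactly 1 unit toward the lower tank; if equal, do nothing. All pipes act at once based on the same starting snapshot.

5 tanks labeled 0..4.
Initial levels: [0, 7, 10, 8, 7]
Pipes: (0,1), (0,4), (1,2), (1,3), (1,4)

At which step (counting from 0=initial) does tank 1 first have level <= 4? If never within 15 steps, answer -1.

Answer: -1

Derivation:
Step 1: flows [1->0,4->0,2->1,3->1,1=4] -> levels [2 8 9 7 6]
Step 2: flows [1->0,4->0,2->1,1->3,1->4] -> levels [4 6 8 8 6]
Step 3: flows [1->0,4->0,2->1,3->1,1=4] -> levels [6 7 7 7 5]
Step 4: flows [1->0,0->4,1=2,1=3,1->4] -> levels [6 5 7 7 7]
Step 5: flows [0->1,4->0,2->1,3->1,4->1] -> levels [6 9 6 6 5]
Step 6: flows [1->0,0->4,1->2,1->3,1->4] -> levels [6 5 7 7 7]
  -> period-2 cycle (repeats step 4); tank 1 never drops to <=4
Tank 1 never reaches <=4 within 15 steps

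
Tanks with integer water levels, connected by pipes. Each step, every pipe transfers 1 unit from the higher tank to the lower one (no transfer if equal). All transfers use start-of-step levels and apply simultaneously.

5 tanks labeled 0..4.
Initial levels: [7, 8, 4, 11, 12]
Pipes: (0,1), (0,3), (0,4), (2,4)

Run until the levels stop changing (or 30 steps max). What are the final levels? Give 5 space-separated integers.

Answer: 7 9 8 9 9

Derivation:
Step 1: flows [1->0,3->0,4->0,4->2] -> levels [10 7 5 10 10]
Step 2: flows [0->1,0=3,0=4,4->2] -> levels [9 8 6 10 9]
Step 3: flows [0->1,3->0,0=4,4->2] -> levels [9 9 7 9 8]
Step 4: flows [0=1,0=3,0->4,4->2] -> levels [8 9 8 9 8]
Step 5: flows [1->0,3->0,0=4,2=4] -> levels [10 8 8 8 8]
Step 6: flows [0->1,0->3,0->4,2=4] -> levels [7 9 8 9 9]
Step 7: flows [1->0,3->0,4->0,4->2] -> levels [10 8 9 8 7]
Step 8: flows [0->1,0->3,0->4,2->4] -> levels [7 9 8 9 9]
  -> period-2 cycle: step 8 state = step 6 state; never stabilizes
  -> state at step 30: (30-6) mod 2 = 0, same as step 6 -> [7 9 8 9 9]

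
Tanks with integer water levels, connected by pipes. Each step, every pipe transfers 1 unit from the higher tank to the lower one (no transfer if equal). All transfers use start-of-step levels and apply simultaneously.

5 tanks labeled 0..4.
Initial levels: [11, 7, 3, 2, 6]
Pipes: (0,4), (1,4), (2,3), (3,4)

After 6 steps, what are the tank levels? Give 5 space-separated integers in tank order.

Answer: 7 7 5 6 4

Derivation:
Step 1: flows [0->4,1->4,2->3,4->3] -> levels [10 6 2 4 7]
Step 2: flows [0->4,4->1,3->2,4->3] -> levels [9 7 3 4 6]
Step 3: flows [0->4,1->4,3->2,4->3] -> levels [8 6 4 4 7]
Step 4: flows [0->4,4->1,2=3,4->3] -> levels [7 7 4 5 6]
Step 5: flows [0->4,1->4,3->2,4->3] -> levels [6 6 5 5 7]
Step 6: flows [4->0,4->1,2=3,4->3] -> levels [7 7 5 6 4]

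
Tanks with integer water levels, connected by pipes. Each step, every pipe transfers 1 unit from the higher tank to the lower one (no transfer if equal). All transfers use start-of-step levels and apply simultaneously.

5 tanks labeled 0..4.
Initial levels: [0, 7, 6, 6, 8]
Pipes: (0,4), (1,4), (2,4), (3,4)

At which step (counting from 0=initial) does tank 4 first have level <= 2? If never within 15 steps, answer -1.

Step 1: flows [4->0,4->1,4->2,4->3] -> levels [1 8 7 7 4]
Step 2: flows [4->0,1->4,2->4,3->4] -> levels [2 7 6 6 6]
Step 3: flows [4->0,1->4,2=4,3=4] -> levels [3 6 6 6 6]
Step 4: flows [4->0,1=4,2=4,3=4] -> levels [4 6 6 6 5]
Step 5: flows [4->0,1->4,2->4,3->4] -> levels [5 5 5 5 7]
Step 6: flows [4->0,4->1,4->2,4->3] -> levels [6 6 6 6 3]
Step 7: flows [0->4,1->4,2->4,3->4] -> levels [5 5 5 5 7]
  -> period-2 cycle (repeats step 5); tank 4 never drops to <=2
Tank 4 never reaches <=2 within 15 steps

Answer: -1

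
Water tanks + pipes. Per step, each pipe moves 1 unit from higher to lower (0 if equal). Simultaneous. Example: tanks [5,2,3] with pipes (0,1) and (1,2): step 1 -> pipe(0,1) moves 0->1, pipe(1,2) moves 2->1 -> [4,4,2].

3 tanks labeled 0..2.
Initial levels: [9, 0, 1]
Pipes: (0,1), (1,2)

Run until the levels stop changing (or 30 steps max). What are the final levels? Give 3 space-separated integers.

Step 1: flows [0->1,2->1] -> levels [8 2 0]
Step 2: flows [0->1,1->2] -> levels [7 2 1]
Step 3: flows [0->1,1->2] -> levels [6 2 2]
Step 4: flows [0->1,1=2] -> levels [5 3 2]
Step 5: flows [0->1,1->2] -> levels [4 3 3]
Step 6: flows [0->1,1=2] -> levels [3 4 3]
Step 7: flows [1->0,1->2] -> levels [4 2 4]
Step 8: flows [0->1,2->1] -> levels [3 4 3]
  -> period-2 cycle: step 8 state = step 6 state; never stabilizes
  -> state at step 30: (30-6) mod 2 = 0, same as step 6 -> [3 4 3]

Answer: 3 4 3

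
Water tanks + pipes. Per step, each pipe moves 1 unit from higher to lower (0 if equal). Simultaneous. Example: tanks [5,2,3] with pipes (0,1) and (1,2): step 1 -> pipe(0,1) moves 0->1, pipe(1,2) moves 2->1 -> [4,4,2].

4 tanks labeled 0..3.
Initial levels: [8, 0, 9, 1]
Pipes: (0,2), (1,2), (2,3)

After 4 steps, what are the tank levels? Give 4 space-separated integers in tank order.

Step 1: flows [2->0,2->1,2->3] -> levels [9 1 6 2]
Step 2: flows [0->2,2->1,2->3] -> levels [8 2 5 3]
Step 3: flows [0->2,2->1,2->3] -> levels [7 3 4 4]
Step 4: flows [0->2,2->1,2=3] -> levels [6 4 4 4]

Answer: 6 4 4 4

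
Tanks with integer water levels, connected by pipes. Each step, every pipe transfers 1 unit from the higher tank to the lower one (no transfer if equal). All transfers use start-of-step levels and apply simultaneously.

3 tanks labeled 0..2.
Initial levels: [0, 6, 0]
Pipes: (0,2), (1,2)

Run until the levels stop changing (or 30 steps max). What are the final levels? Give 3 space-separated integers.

Answer: 2 2 2

Derivation:
Step 1: flows [0=2,1->2] -> levels [0 5 1]
Step 2: flows [2->0,1->2] -> levels [1 4 1]
Step 3: flows [0=2,1->2] -> levels [1 3 2]
Step 4: flows [2->0,1->2] -> levels [2 2 2]
Step 5: flows [0=2,1=2] -> levels [2 2 2]
  -> stable (no change)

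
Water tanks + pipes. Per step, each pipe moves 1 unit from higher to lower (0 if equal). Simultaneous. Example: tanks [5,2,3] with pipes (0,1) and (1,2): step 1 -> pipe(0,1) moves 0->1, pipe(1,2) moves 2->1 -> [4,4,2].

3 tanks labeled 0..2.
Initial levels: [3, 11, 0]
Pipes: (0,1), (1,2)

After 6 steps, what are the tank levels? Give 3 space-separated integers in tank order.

Answer: 4 6 4

Derivation:
Step 1: flows [1->0,1->2] -> levels [4 9 1]
Step 2: flows [1->0,1->2] -> levels [5 7 2]
Step 3: flows [1->0,1->2] -> levels [6 5 3]
Step 4: flows [0->1,1->2] -> levels [5 5 4]
Step 5: flows [0=1,1->2] -> levels [5 4 5]
Step 6: flows [0->1,2->1] -> levels [4 6 4]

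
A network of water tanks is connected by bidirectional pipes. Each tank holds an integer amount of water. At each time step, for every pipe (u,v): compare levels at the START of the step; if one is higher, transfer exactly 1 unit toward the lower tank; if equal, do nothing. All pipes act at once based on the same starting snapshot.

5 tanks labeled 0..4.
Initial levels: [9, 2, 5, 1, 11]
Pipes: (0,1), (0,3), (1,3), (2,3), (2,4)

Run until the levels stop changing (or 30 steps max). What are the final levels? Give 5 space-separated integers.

Step 1: flows [0->1,0->3,1->3,2->3,4->2] -> levels [7 2 5 4 10]
Step 2: flows [0->1,0->3,3->1,2->3,4->2] -> levels [5 4 5 5 9]
Step 3: flows [0->1,0=3,3->1,2=3,4->2] -> levels [4 6 6 4 8]
Step 4: flows [1->0,0=3,1->3,2->3,4->2] -> levels [5 4 6 6 7]
Step 5: flows [0->1,3->0,3->1,2=3,4->2] -> levels [5 6 7 4 6]
Step 6: flows [1->0,0->3,1->3,2->3,2->4] -> levels [5 4 5 7 7]
Step 7: flows [0->1,3->0,3->1,3->2,4->2] -> levels [5 6 7 4 6]
  -> period-2 cycle: step 7 state = step 5 state; never stabilizes
  -> state at step 30: (30-5) mod 2 = 1, same as step 6 -> [5 4 5 7 7]

Answer: 5 4 5 7 7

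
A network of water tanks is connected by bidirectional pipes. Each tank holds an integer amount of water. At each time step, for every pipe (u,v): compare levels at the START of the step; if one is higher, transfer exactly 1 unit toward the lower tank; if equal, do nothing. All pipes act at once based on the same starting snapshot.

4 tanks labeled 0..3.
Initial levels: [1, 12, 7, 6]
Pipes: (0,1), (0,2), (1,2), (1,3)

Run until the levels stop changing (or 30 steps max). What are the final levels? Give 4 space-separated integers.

Step 1: flows [1->0,2->0,1->2,1->3] -> levels [3 9 7 7]
Step 2: flows [1->0,2->0,1->2,1->3] -> levels [5 6 7 8]
Step 3: flows [1->0,2->0,2->1,3->1] -> levels [7 7 5 7]
Step 4: flows [0=1,0->2,1->2,1=3] -> levels [6 6 7 7]
Step 5: flows [0=1,2->0,2->1,3->1] -> levels [7 8 5 6]
Step 6: flows [1->0,0->2,1->2,1->3] -> levels [7 5 7 7]
Step 7: flows [0->1,0=2,2->1,3->1] -> levels [6 8 6 6]
Step 8: flows [1->0,0=2,1->2,1->3] -> levels [7 5 7 7]
  -> period-2 cycle: step 8 state = step 6 state; never stabilizes
  -> state at step 30: (30-6) mod 2 = 0, same as step 6 -> [7 5 7 7]

Answer: 7 5 7 7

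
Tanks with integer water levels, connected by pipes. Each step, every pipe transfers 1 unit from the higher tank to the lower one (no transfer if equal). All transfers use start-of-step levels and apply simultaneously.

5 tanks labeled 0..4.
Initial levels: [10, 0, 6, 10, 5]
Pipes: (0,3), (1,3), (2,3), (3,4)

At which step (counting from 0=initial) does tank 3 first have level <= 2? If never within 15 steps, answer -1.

Answer: -1

Derivation:
Step 1: flows [0=3,3->1,3->2,3->4] -> levels [10 1 7 7 6]
Step 2: flows [0->3,3->1,2=3,3->4] -> levels [9 2 7 6 7]
Step 3: flows [0->3,3->1,2->3,4->3] -> levels [8 3 6 8 6]
Step 4: flows [0=3,3->1,3->2,3->4] -> levels [8 4 7 5 7]
Step 5: flows [0->3,3->1,2->3,4->3] -> levels [7 5 6 7 6]
Step 6: flows [0=3,3->1,3->2,3->4] -> levels [7 6 7 4 7]
Step 7: flows [0->3,1->3,2->3,4->3] -> levels [6 5 6 8 6]
Step 8: flows [3->0,3->1,3->2,3->4] -> levels [7 6 7 4 7]
  -> period-2 cycle (repeats step 6); tank 3 never drops to <=2
Tank 3 never reaches <=2 within 15 steps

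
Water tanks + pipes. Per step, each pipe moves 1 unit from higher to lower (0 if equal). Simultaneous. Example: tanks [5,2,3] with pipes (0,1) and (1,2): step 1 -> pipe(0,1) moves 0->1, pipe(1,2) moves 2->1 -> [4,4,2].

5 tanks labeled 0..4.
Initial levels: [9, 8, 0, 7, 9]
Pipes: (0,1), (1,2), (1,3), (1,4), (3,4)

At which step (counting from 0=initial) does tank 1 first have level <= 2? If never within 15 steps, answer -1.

Answer: -1

Derivation:
Step 1: flows [0->1,1->2,1->3,4->1,4->3] -> levels [8 8 1 9 7]
Step 2: flows [0=1,1->2,3->1,1->4,3->4] -> levels [8 7 2 7 9]
Step 3: flows [0->1,1->2,1=3,4->1,4->3] -> levels [7 8 3 8 7]
Step 4: flows [1->0,1->2,1=3,1->4,3->4] -> levels [8 5 4 7 9]
Step 5: flows [0->1,1->2,3->1,4->1,4->3] -> levels [7 7 5 7 7]
Step 6: flows [0=1,1->2,1=3,1=4,3=4] -> levels [7 6 6 7 7]
Step 7: flows [0->1,1=2,3->1,4->1,3=4] -> levels [6 9 6 6 6]
Step 8: flows [1->0,1->2,1->3,1->4,3=4] -> levels [7 5 7 7 7]
Step 9: flows [0->1,2->1,3->1,4->1,3=4] -> levels [6 9 6 6 6]
  -> period-2 cycle (repeats step 7); tank 1 never drops to <=2
Tank 1 never reaches <=2 within 15 steps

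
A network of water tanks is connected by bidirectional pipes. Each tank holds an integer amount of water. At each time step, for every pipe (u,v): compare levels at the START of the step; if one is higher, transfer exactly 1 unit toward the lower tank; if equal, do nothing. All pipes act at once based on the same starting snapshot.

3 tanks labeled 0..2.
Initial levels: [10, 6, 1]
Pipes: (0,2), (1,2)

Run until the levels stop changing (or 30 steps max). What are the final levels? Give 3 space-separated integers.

Step 1: flows [0->2,1->2] -> levels [9 5 3]
Step 2: flows [0->2,1->2] -> levels [8 4 5]
Step 3: flows [0->2,2->1] -> levels [7 5 5]
Step 4: flows [0->2,1=2] -> levels [6 5 6]
Step 5: flows [0=2,2->1] -> levels [6 6 5]
Step 6: flows [0->2,1->2] -> levels [5 5 7]
Step 7: flows [2->0,2->1] -> levels [6 6 5]
  -> period-2 cycle: step 7 state = step 5 state; never stabilizes
  -> state at step 30: (30-5) mod 2 = 1, same as step 6 -> [5 5 7]

Answer: 5 5 7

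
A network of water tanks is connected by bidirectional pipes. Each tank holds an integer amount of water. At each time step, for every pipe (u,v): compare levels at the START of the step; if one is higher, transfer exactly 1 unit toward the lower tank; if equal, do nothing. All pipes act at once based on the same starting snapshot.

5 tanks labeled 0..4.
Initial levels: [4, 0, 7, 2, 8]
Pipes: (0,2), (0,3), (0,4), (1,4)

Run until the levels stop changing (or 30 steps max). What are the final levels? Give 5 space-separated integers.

Answer: 6 4 5 4 2

Derivation:
Step 1: flows [2->0,0->3,4->0,4->1] -> levels [5 1 6 3 6]
Step 2: flows [2->0,0->3,4->0,4->1] -> levels [6 2 5 4 4]
Step 3: flows [0->2,0->3,0->4,4->1] -> levels [3 3 6 5 4]
Step 4: flows [2->0,3->0,4->0,4->1] -> levels [6 4 5 4 2]
Step 5: flows [0->2,0->3,0->4,1->4] -> levels [3 3 6 5 4]
  -> period-2 cycle: step 5 state = step 3 state; never stabilizes
  -> state at step 30: (30-3) mod 2 = 1, same as step 4 -> [6 4 5 4 2]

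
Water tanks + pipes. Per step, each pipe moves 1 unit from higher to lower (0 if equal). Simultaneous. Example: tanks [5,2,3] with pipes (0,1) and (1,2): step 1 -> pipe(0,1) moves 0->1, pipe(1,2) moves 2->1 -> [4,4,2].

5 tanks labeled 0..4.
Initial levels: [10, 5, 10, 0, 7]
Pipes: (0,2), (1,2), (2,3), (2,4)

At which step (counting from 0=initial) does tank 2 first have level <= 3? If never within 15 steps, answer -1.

Answer: -1

Derivation:
Step 1: flows [0=2,2->1,2->3,2->4] -> levels [10 6 7 1 8]
Step 2: flows [0->2,2->1,2->3,4->2] -> levels [9 7 7 2 7]
Step 3: flows [0->2,1=2,2->3,2=4] -> levels [8 7 7 3 7]
Step 4: flows [0->2,1=2,2->3,2=4] -> levels [7 7 7 4 7]
Step 5: flows [0=2,1=2,2->3,2=4] -> levels [7 7 6 5 7]
Step 6: flows [0->2,1->2,2->3,4->2] -> levels [6 6 8 6 6]
Step 7: flows [2->0,2->1,2->3,2->4] -> levels [7 7 4 7 7]
Step 8: flows [0->2,1->2,3->2,4->2] -> levels [6 6 8 6 6]
  -> period-2 cycle (repeats step 6); tank 2 never drops to <=3
Tank 2 never reaches <=3 within 15 steps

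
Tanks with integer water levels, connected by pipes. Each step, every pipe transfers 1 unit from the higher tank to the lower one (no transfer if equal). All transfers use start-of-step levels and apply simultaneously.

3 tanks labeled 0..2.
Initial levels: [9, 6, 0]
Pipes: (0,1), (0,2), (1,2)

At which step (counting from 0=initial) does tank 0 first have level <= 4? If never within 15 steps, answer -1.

Step 1: flows [0->1,0->2,1->2] -> levels [7 6 2]
Step 2: flows [0->1,0->2,1->2] -> levels [5 6 4]
Step 3: flows [1->0,0->2,1->2] -> levels [5 4 6]
Step 4: flows [0->1,2->0,2->1] -> levels [5 6 4]
  -> period-2 cycle (repeats step 2); tank 0 never drops to <=4
Tank 0 never reaches <=4 within 15 steps

Answer: -1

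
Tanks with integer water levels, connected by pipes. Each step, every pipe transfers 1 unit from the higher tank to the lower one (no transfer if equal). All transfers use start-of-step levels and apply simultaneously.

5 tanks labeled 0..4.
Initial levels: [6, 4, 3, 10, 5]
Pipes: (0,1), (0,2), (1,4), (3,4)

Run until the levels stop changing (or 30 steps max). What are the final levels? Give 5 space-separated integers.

Step 1: flows [0->1,0->2,4->1,3->4] -> levels [4 6 4 9 5]
Step 2: flows [1->0,0=2,1->4,3->4] -> levels [5 4 4 8 7]
Step 3: flows [0->1,0->2,4->1,3->4] -> levels [3 6 5 7 7]
Step 4: flows [1->0,2->0,4->1,3=4] -> levels [5 6 4 7 6]
Step 5: flows [1->0,0->2,1=4,3->4] -> levels [5 5 5 6 7]
Step 6: flows [0=1,0=2,4->1,4->3] -> levels [5 6 5 7 5]
Step 7: flows [1->0,0=2,1->4,3->4] -> levels [6 4 5 6 7]
Step 8: flows [0->1,0->2,4->1,4->3] -> levels [4 6 6 7 5]
Step 9: flows [1->0,2->0,1->4,3->4] -> levels [6 4 5 6 7]
  -> period-2 cycle: step 9 state = step 7 state; never stabilizes
  -> state at step 30: (30-7) mod 2 = 1, same as step 8 -> [4 6 6 7 5]

Answer: 4 6 6 7 5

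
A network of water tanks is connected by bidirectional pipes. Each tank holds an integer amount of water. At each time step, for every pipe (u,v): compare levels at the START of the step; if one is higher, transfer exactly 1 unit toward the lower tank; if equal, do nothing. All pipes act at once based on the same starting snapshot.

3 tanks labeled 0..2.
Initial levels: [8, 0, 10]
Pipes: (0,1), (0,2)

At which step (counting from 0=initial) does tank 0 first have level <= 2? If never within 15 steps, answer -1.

Step 1: flows [0->1,2->0] -> levels [8 1 9]
Step 2: flows [0->1,2->0] -> levels [8 2 8]
Step 3: flows [0->1,0=2] -> levels [7 3 8]
Step 4: flows [0->1,2->0] -> levels [7 4 7]
Step 5: flows [0->1,0=2] -> levels [6 5 7]
Step 6: flows [0->1,2->0] -> levels [6 6 6]
Step 7: flows [0=1,0=2] -> levels [6 6 6]
  -> stable; tank 0 stays at 6 > 2
Tank 0 never reaches <=2 within 15 steps

Answer: -1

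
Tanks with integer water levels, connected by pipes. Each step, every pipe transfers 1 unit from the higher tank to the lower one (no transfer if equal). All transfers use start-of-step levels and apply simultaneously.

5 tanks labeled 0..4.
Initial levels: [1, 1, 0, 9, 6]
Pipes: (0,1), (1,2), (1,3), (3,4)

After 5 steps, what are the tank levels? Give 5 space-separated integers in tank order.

Step 1: flows [0=1,1->2,3->1,3->4] -> levels [1 1 1 7 7]
Step 2: flows [0=1,1=2,3->1,3=4] -> levels [1 2 1 6 7]
Step 3: flows [1->0,1->2,3->1,4->3] -> levels [2 1 2 6 6]
Step 4: flows [0->1,2->1,3->1,3=4] -> levels [1 4 1 5 6]
Step 5: flows [1->0,1->2,3->1,4->3] -> levels [2 3 2 5 5]

Answer: 2 3 2 5 5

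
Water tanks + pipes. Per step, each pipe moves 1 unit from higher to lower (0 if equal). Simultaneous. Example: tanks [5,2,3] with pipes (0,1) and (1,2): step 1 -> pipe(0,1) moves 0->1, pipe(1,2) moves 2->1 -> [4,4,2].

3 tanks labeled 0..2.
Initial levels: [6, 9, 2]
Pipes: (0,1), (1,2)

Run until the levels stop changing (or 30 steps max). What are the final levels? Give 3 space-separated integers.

Step 1: flows [1->0,1->2] -> levels [7 7 3]
Step 2: flows [0=1,1->2] -> levels [7 6 4]
Step 3: flows [0->1,1->2] -> levels [6 6 5]
Step 4: flows [0=1,1->2] -> levels [6 5 6]
Step 5: flows [0->1,2->1] -> levels [5 7 5]
Step 6: flows [1->0,1->2] -> levels [6 5 6]
  -> period-2 cycle: step 6 state = step 4 state; never stabilizes
  -> state at step 30: (30-4) mod 2 = 0, same as step 4 -> [6 5 6]

Answer: 6 5 6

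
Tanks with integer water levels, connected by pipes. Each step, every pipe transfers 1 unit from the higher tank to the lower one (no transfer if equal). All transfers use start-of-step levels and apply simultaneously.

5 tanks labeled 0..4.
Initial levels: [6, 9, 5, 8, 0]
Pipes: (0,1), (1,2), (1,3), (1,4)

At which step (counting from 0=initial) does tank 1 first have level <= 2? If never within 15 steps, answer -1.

Step 1: flows [1->0,1->2,1->3,1->4] -> levels [7 5 6 9 1]
Step 2: flows [0->1,2->1,3->1,1->4] -> levels [6 7 5 8 2]
Step 3: flows [1->0,1->2,3->1,1->4] -> levels [7 5 6 7 3]
Step 4: flows [0->1,2->1,3->1,1->4] -> levels [6 7 5 6 4]
Step 5: flows [1->0,1->2,1->3,1->4] -> levels [7 3 6 7 5]
Step 6: flows [0->1,2->1,3->1,4->1] -> levels [6 7 5 6 4]
  -> period-2 cycle (repeats step 4); tank 1 never drops to <=2
Tank 1 never reaches <=2 within 15 steps

Answer: -1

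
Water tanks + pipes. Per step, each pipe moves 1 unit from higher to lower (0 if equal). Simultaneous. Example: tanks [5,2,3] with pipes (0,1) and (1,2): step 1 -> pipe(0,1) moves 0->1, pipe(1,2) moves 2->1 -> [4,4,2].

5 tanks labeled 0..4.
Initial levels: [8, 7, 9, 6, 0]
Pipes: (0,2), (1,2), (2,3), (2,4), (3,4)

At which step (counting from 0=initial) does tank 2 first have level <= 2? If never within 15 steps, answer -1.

Answer: -1

Derivation:
Step 1: flows [2->0,2->1,2->3,2->4,3->4] -> levels [9 8 5 6 2]
Step 2: flows [0->2,1->2,3->2,2->4,3->4] -> levels [8 7 7 4 4]
Step 3: flows [0->2,1=2,2->3,2->4,3=4] -> levels [7 7 6 5 5]
Step 4: flows [0->2,1->2,2->3,2->4,3=4] -> levels [6 6 6 6 6]
Step 5: flows [0=2,1=2,2=3,2=4,3=4] -> levels [6 6 6 6 6]
  -> stable; tank 2 stays at 6 > 2
Tank 2 never reaches <=2 within 15 steps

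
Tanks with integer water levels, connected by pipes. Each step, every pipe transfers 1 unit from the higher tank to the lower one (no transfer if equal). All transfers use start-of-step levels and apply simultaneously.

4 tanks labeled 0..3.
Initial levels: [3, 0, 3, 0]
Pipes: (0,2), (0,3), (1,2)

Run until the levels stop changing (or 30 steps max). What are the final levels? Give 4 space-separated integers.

Answer: 1 2 1 2

Derivation:
Step 1: flows [0=2,0->3,2->1] -> levels [2 1 2 1]
Step 2: flows [0=2,0->3,2->1] -> levels [1 2 1 2]
Step 3: flows [0=2,3->0,1->2] -> levels [2 1 2 1]
  -> period-2 cycle: step 3 state = step 1 state; never stabilizes
  -> state at step 30: (30-1) mod 2 = 1, same as step 2 -> [1 2 1 2]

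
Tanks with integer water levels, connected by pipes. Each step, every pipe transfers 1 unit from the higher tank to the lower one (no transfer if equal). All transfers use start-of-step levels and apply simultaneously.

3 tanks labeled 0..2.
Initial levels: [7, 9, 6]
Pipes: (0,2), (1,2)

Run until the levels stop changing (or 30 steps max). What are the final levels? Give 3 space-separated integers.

Answer: 8 8 6

Derivation:
Step 1: flows [0->2,1->2] -> levels [6 8 8]
Step 2: flows [2->0,1=2] -> levels [7 8 7]
Step 3: flows [0=2,1->2] -> levels [7 7 8]
Step 4: flows [2->0,2->1] -> levels [8 8 6]
Step 5: flows [0->2,1->2] -> levels [7 7 8]
  -> period-2 cycle: step 5 state = step 3 state; never stabilizes
  -> state at step 30: (30-3) mod 2 = 1, same as step 4 -> [8 8 6]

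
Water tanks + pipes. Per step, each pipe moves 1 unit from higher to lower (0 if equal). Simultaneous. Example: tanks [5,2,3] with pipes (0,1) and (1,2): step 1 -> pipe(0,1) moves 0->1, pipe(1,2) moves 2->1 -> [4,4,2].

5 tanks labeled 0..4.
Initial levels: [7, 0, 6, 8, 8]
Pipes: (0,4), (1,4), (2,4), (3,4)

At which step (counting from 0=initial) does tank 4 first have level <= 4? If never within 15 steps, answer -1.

Answer: 5

Derivation:
Step 1: flows [4->0,4->1,4->2,3=4] -> levels [8 1 7 8 5]
Step 2: flows [0->4,4->1,2->4,3->4] -> levels [7 2 6 7 7]
Step 3: flows [0=4,4->1,4->2,3=4] -> levels [7 3 7 7 5]
Step 4: flows [0->4,4->1,2->4,3->4] -> levels [6 4 6 6 7]
Step 5: flows [4->0,4->1,4->2,4->3] -> levels [7 5 7 7 3]
Tank 4 first reaches <=4 at step 5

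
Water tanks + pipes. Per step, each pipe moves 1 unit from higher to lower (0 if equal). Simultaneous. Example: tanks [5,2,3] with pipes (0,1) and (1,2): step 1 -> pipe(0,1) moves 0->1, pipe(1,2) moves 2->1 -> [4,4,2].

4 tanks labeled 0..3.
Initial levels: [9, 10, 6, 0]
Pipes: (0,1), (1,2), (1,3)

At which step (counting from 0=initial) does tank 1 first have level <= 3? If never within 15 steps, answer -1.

Answer: -1

Derivation:
Step 1: flows [1->0,1->2,1->3] -> levels [10 7 7 1]
Step 2: flows [0->1,1=2,1->3] -> levels [9 7 7 2]
Step 3: flows [0->1,1=2,1->3] -> levels [8 7 7 3]
Step 4: flows [0->1,1=2,1->3] -> levels [7 7 7 4]
Step 5: flows [0=1,1=2,1->3] -> levels [7 6 7 5]
Step 6: flows [0->1,2->1,1->3] -> levels [6 7 6 6]
Step 7: flows [1->0,1->2,1->3] -> levels [7 4 7 7]
Step 8: flows [0->1,2->1,3->1] -> levels [6 7 6 6]
  -> period-2 cycle (repeats step 6); tank 1 never drops to <=3
Tank 1 never reaches <=3 within 15 steps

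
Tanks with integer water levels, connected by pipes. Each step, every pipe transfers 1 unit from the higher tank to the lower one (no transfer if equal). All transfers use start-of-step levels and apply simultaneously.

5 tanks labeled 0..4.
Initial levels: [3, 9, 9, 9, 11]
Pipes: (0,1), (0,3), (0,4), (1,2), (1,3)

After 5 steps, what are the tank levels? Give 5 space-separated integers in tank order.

Answer: 7 8 8 9 9

Derivation:
Step 1: flows [1->0,3->0,4->0,1=2,1=3] -> levels [6 8 9 8 10]
Step 2: flows [1->0,3->0,4->0,2->1,1=3] -> levels [9 8 8 7 9]
Step 3: flows [0->1,0->3,0=4,1=2,1->3] -> levels [7 8 8 9 9]
Step 4: flows [1->0,3->0,4->0,1=2,3->1] -> levels [10 8 8 7 8]
Step 5: flows [0->1,0->3,0->4,1=2,1->3] -> levels [7 8 8 9 9]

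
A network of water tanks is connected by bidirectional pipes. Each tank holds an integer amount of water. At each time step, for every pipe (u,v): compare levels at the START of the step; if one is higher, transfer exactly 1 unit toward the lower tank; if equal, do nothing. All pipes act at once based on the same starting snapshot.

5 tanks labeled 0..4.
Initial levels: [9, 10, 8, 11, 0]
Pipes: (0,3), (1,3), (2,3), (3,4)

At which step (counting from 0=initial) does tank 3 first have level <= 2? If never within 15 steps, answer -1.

Answer: -1

Derivation:
Step 1: flows [3->0,3->1,3->2,3->4] -> levels [10 11 9 7 1]
Step 2: flows [0->3,1->3,2->3,3->4] -> levels [9 10 8 9 2]
Step 3: flows [0=3,1->3,3->2,3->4] -> levels [9 9 9 8 3]
Step 4: flows [0->3,1->3,2->3,3->4] -> levels [8 8 8 10 4]
Step 5: flows [3->0,3->1,3->2,3->4] -> levels [9 9 9 6 5]
Step 6: flows [0->3,1->3,2->3,3->4] -> levels [8 8 8 8 6]
Step 7: flows [0=3,1=3,2=3,3->4] -> levels [8 8 8 7 7]
Step 8: flows [0->3,1->3,2->3,3=4] -> levels [7 7 7 10 7]
Step 9: flows [3->0,3->1,3->2,3->4] -> levels [8 8 8 6 8]
Step 10: flows [0->3,1->3,2->3,4->3] -> levels [7 7 7 10 7]
  -> period-2 cycle (repeats step 8); tank 3 never drops to <=2
Tank 3 never reaches <=2 within 15 steps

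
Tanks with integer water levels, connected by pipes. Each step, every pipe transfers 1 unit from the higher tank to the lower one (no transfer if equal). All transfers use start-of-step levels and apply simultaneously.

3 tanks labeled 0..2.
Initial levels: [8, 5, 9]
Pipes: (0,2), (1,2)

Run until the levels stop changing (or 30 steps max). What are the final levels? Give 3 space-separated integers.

Answer: 8 8 6

Derivation:
Step 1: flows [2->0,2->1] -> levels [9 6 7]
Step 2: flows [0->2,2->1] -> levels [8 7 7]
Step 3: flows [0->2,1=2] -> levels [7 7 8]
Step 4: flows [2->0,2->1] -> levels [8 8 6]
Step 5: flows [0->2,1->2] -> levels [7 7 8]
  -> period-2 cycle: step 5 state = step 3 state; never stabilizes
  -> state at step 30: (30-3) mod 2 = 1, same as step 4 -> [8 8 6]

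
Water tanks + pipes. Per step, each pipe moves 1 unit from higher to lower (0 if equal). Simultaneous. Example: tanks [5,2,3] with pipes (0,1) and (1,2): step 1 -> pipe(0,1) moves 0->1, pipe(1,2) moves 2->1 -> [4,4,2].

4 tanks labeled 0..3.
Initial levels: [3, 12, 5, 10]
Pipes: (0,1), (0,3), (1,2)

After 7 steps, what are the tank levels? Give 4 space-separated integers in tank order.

Answer: 9 6 8 7

Derivation:
Step 1: flows [1->0,3->0,1->2] -> levels [5 10 6 9]
Step 2: flows [1->0,3->0,1->2] -> levels [7 8 7 8]
Step 3: flows [1->0,3->0,1->2] -> levels [9 6 8 7]
Step 4: flows [0->1,0->3,2->1] -> levels [7 8 7 8]
  -> period-2 cycle: step 4 state = step 2 state
  -> state at step 7: (7-2) mod 2 = 1, same as step 3 -> [9 6 8 7]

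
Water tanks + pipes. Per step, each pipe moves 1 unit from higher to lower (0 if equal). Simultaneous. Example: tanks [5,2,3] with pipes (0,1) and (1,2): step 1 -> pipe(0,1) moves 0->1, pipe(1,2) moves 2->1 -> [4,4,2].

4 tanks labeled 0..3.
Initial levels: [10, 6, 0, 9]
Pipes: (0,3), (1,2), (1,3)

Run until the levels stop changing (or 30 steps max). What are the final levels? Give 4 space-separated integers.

Answer: 7 7 6 5

Derivation:
Step 1: flows [0->3,1->2,3->1] -> levels [9 6 1 9]
Step 2: flows [0=3,1->2,3->1] -> levels [9 6 2 8]
Step 3: flows [0->3,1->2,3->1] -> levels [8 6 3 8]
Step 4: flows [0=3,1->2,3->1] -> levels [8 6 4 7]
Step 5: flows [0->3,1->2,3->1] -> levels [7 6 5 7]
Step 6: flows [0=3,1->2,3->1] -> levels [7 6 6 6]
Step 7: flows [0->3,1=2,1=3] -> levels [6 6 6 7]
Step 8: flows [3->0,1=2,3->1] -> levels [7 7 6 5]
Step 9: flows [0->3,1->2,1->3] -> levels [6 5 7 7]
Step 10: flows [3->0,2->1,3->1] -> levels [7 7 6 5]
  -> period-2 cycle: step 10 state = step 8 state; never stabilizes
  -> state at step 30: (30-8) mod 2 = 0, same as step 8 -> [7 7 6 5]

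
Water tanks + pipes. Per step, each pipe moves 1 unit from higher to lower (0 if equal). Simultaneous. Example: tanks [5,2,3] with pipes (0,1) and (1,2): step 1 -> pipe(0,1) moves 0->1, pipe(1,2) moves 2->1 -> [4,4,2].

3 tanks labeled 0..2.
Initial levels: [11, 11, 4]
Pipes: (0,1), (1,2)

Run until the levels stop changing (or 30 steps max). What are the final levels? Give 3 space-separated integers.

Answer: 8 10 8

Derivation:
Step 1: flows [0=1,1->2] -> levels [11 10 5]
Step 2: flows [0->1,1->2] -> levels [10 10 6]
Step 3: flows [0=1,1->2] -> levels [10 9 7]
Step 4: flows [0->1,1->2] -> levels [9 9 8]
Step 5: flows [0=1,1->2] -> levels [9 8 9]
Step 6: flows [0->1,2->1] -> levels [8 10 8]
Step 7: flows [1->0,1->2] -> levels [9 8 9]
  -> period-2 cycle: step 7 state = step 5 state; never stabilizes
  -> state at step 30: (30-5) mod 2 = 1, same as step 6 -> [8 10 8]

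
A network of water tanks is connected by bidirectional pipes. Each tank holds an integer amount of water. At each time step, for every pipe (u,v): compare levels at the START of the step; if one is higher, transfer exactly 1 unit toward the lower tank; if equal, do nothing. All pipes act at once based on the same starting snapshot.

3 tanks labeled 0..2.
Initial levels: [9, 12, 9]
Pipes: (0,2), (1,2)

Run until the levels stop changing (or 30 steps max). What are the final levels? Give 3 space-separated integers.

Step 1: flows [0=2,1->2] -> levels [9 11 10]
Step 2: flows [2->0,1->2] -> levels [10 10 10]
Step 3: flows [0=2,1=2] -> levels [10 10 10]
  -> stable (no change)

Answer: 10 10 10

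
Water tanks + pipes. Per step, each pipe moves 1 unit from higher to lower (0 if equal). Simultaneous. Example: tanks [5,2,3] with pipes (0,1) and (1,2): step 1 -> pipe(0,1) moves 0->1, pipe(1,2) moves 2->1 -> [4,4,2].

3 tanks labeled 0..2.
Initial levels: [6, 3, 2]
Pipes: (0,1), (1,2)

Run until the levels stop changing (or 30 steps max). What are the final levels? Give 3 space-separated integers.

Answer: 3 5 3

Derivation:
Step 1: flows [0->1,1->2] -> levels [5 3 3]
Step 2: flows [0->1,1=2] -> levels [4 4 3]
Step 3: flows [0=1,1->2] -> levels [4 3 4]
Step 4: flows [0->1,2->1] -> levels [3 5 3]
Step 5: flows [1->0,1->2] -> levels [4 3 4]
  -> period-2 cycle: step 5 state = step 3 state; never stabilizes
  -> state at step 30: (30-3) mod 2 = 1, same as step 4 -> [3 5 3]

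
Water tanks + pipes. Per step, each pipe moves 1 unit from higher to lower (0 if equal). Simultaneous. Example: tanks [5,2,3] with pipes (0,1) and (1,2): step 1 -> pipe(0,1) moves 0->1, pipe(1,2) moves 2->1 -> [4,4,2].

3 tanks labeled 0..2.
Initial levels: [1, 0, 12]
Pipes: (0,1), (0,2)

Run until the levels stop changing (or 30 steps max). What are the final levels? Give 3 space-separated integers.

Answer: 5 4 4

Derivation:
Step 1: flows [0->1,2->0] -> levels [1 1 11]
Step 2: flows [0=1,2->0] -> levels [2 1 10]
Step 3: flows [0->1,2->0] -> levels [2 2 9]
Step 4: flows [0=1,2->0] -> levels [3 2 8]
Step 5: flows [0->1,2->0] -> levels [3 3 7]
Step 6: flows [0=1,2->0] -> levels [4 3 6]
Step 7: flows [0->1,2->0] -> levels [4 4 5]
Step 8: flows [0=1,2->0] -> levels [5 4 4]
Step 9: flows [0->1,0->2] -> levels [3 5 5]
Step 10: flows [1->0,2->0] -> levels [5 4 4]
  -> period-2 cycle: step 10 state = step 8 state; never stabilizes
  -> state at step 30: (30-8) mod 2 = 0, same as step 8 -> [5 4 4]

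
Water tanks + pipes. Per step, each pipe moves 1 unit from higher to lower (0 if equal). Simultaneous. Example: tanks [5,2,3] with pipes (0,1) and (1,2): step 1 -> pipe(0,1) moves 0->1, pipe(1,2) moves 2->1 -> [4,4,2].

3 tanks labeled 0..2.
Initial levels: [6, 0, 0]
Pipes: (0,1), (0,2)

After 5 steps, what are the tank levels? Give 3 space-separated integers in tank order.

Answer: 2 2 2

Derivation:
Step 1: flows [0->1,0->2] -> levels [4 1 1]
Step 2: flows [0->1,0->2] -> levels [2 2 2]
Step 3: flows [0=1,0=2] -> levels [2 2 2]
  -> stable; steps 4..5 unchanged -> [2 2 2]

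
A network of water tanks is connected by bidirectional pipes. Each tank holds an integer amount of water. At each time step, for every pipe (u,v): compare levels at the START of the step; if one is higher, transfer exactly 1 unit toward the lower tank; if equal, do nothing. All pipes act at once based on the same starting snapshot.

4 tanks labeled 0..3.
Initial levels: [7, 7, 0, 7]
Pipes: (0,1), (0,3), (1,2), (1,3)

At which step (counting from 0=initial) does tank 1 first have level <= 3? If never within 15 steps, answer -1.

Answer: 6

Derivation:
Step 1: flows [0=1,0=3,1->2,1=3] -> levels [7 6 1 7]
Step 2: flows [0->1,0=3,1->2,3->1] -> levels [6 7 2 6]
Step 3: flows [1->0,0=3,1->2,1->3] -> levels [7 4 3 7]
Step 4: flows [0->1,0=3,1->2,3->1] -> levels [6 5 4 6]
Step 5: flows [0->1,0=3,1->2,3->1] -> levels [5 6 5 5]
Step 6: flows [1->0,0=3,1->2,1->3] -> levels [6 3 6 6]
Tank 1 first reaches <=3 at step 6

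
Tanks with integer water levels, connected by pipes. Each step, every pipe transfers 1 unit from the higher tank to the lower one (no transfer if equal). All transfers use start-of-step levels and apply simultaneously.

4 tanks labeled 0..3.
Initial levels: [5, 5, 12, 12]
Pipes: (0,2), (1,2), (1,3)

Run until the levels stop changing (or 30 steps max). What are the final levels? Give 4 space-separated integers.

Answer: 8 8 9 9

Derivation:
Step 1: flows [2->0,2->1,3->1] -> levels [6 7 10 11]
Step 2: flows [2->0,2->1,3->1] -> levels [7 9 8 10]
Step 3: flows [2->0,1->2,3->1] -> levels [8 9 8 9]
Step 4: flows [0=2,1->2,1=3] -> levels [8 8 9 9]
Step 5: flows [2->0,2->1,3->1] -> levels [9 10 7 8]
Step 6: flows [0->2,1->2,1->3] -> levels [8 8 9 9]
  -> period-2 cycle: step 6 state = step 4 state; never stabilizes
  -> state at step 30: (30-4) mod 2 = 0, same as step 4 -> [8 8 9 9]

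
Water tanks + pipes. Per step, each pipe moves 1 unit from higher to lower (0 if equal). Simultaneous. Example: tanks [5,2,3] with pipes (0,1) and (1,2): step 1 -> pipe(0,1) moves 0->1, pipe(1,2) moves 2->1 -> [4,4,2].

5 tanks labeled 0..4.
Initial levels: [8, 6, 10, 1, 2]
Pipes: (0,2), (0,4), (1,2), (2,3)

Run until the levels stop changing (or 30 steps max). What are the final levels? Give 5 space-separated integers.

Answer: 4 5 7 5 6

Derivation:
Step 1: flows [2->0,0->4,2->1,2->3] -> levels [8 7 7 2 3]
Step 2: flows [0->2,0->4,1=2,2->3] -> levels [6 7 7 3 4]
Step 3: flows [2->0,0->4,1=2,2->3] -> levels [6 7 5 4 5]
Step 4: flows [0->2,0->4,1->2,2->3] -> levels [4 6 6 5 6]
Step 5: flows [2->0,4->0,1=2,2->3] -> levels [6 6 4 6 5]
Step 6: flows [0->2,0->4,1->2,3->2] -> levels [4 5 7 5 6]
Step 7: flows [2->0,4->0,2->1,2->3] -> levels [6 6 4 6 5]
  -> period-2 cycle: step 7 state = step 5 state; never stabilizes
  -> state at step 30: (30-5) mod 2 = 1, same as step 6 -> [4 5 7 5 6]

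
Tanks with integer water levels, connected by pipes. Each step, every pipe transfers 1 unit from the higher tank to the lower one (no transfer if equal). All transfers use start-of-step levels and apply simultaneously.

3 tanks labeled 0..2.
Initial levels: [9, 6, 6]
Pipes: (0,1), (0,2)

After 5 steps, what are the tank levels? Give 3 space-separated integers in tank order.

Answer: 7 7 7

Derivation:
Step 1: flows [0->1,0->2] -> levels [7 7 7]
Step 2: flows [0=1,0=2] -> levels [7 7 7]
  -> stable; steps 3..5 unchanged -> [7 7 7]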